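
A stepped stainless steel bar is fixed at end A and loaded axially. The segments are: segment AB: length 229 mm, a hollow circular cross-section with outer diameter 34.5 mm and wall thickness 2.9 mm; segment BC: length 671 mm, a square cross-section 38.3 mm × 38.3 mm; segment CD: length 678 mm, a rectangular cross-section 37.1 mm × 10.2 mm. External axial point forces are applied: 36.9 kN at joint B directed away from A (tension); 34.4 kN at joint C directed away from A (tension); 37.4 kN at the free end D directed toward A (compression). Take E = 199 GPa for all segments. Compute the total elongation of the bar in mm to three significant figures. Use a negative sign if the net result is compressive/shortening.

-0.208 mm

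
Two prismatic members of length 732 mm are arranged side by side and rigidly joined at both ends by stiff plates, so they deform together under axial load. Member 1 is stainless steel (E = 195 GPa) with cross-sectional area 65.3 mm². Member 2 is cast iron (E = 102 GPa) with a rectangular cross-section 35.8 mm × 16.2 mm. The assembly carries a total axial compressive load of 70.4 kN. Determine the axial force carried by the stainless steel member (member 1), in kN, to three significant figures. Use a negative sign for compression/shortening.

-12.5 kN

A_2 = 580 mm².
Equal strain + equilibrium ⇒ each member carries load in proportion to AE: A₁E₁ = 12730000 N, A₂E₂ = 59160000 N, ΣAE = 71890000 N.
F₁ = P·A₁E₁/ΣAE = -70400·12730000/71890000 = -12470 N.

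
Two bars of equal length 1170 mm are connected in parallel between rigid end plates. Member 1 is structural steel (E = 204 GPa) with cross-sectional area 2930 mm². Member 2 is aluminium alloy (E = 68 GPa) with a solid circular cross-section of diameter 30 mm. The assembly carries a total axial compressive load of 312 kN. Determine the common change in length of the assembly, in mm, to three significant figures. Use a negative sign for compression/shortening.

-0.565 mm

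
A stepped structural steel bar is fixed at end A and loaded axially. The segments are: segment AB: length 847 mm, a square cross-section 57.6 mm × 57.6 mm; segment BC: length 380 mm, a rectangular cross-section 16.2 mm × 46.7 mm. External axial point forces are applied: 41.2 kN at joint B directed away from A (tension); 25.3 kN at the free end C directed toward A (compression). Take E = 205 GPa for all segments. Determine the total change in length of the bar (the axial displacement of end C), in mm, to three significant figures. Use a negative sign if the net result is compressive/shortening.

Internal axial forces (sectioning from the free end, tension +): N_BC = -25.3 kN, N_AB = 15.9 kN.
A_AB = 3318 mm².
A_BC = 756.5 mm².
δ_AB = 15900·847/(3318·205000) = 0.0198 mm
δ_BC = -25300·380/(756.5·205000) = -0.06199 mm
δ = Σδ_i = -0.04219 mm.

-0.0422 mm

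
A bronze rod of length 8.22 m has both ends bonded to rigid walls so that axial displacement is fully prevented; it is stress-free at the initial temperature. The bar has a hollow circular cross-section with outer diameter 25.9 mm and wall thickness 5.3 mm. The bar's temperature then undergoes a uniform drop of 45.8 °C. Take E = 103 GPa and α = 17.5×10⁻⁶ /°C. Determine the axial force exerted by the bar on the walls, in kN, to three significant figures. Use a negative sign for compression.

28.3 kN

Free thermal expansion αLΔT = 17.5e-6 · 8220 · -45.8 = -6.588 mm.
The walls impose strain ε = −(-6.588)/8220 = 8.0150e-04; σ = Eε = 103000 · 8.0150e-04 = 82.55 MPa.
Wall reaction R = σ·A = 82.55·343 = 28320 N = 28.32 kN.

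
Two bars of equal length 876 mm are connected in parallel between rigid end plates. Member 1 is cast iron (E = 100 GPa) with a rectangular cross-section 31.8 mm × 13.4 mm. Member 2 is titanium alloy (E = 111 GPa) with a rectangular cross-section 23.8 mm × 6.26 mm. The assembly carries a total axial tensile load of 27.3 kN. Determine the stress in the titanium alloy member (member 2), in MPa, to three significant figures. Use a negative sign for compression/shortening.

51.2 MPa

A_1 = 426.1 mm².
A_2 = 149 mm².
Equal strain + equilibrium ⇒ each member carries load in proportion to AE: A₁E₁ = 42610000 N, A₂E₂ = 16540000 N, ΣAE = 59150000 N.
σ₂ = P·E₂/ΣAE = 27300·111000/59150000 = 51.23 MPa.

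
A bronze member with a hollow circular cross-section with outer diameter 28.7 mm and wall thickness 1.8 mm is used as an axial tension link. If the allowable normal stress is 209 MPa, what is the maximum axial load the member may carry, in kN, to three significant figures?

31.8 kN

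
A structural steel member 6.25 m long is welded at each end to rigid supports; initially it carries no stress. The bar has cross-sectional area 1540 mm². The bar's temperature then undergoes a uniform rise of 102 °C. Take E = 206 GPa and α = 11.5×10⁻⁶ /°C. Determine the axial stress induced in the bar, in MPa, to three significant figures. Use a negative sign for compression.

-242 MPa

Free thermal expansion αLΔT = 11.5e-6 · 6250 · 102 = 7.331 mm.
The walls impose strain ε = −(7.331)/6250 = -1.1730e-03; σ = Eε = 206000 · -1.1730e-03 = -241.6 MPa.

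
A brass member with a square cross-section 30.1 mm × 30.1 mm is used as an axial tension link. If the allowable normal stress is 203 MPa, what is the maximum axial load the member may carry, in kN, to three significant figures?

184 kN

A = 906 mm².
P_max = σ_allow · A = 203 · 906 = 183900 N = 183.9 kN.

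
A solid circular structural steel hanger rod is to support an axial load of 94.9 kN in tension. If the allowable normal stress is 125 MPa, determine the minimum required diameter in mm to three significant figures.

Required area A ≥ P/σ_allow = 94900/125 = 759.2 mm².
For a solid circular section, d ≥ √(4A/π) = 31.09 mm.

31.1 mm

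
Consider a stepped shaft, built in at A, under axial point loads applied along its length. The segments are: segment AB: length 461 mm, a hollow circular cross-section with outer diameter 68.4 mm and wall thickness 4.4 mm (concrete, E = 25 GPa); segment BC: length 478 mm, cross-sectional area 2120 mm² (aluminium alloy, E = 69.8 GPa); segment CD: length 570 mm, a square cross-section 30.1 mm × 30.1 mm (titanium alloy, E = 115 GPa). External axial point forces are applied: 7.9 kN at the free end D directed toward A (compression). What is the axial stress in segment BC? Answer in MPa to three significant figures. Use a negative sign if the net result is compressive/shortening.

-3.73 MPa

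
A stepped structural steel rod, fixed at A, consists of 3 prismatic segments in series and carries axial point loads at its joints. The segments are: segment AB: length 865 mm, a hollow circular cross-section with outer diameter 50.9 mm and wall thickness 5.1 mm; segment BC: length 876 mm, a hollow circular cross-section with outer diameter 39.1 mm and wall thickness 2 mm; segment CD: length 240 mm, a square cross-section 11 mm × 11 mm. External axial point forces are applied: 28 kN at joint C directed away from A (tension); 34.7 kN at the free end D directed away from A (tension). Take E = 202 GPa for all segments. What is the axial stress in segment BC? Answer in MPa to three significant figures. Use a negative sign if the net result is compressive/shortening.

269 MPa

Internal axial forces (sectioning from the free end, tension +): N_CD = 34.7 kN, N_BC = 62.7 kN, N_AB = 62.7 kN.
A_BC = 233.1 mm².
σ_BC = N_BC/A_BC = 62700/233.1 = 269 MPa.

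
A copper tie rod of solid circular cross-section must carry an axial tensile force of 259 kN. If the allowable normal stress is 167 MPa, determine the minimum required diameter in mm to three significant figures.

44.4 mm

Required area A ≥ P/σ_allow = 259000/167 = 1551 mm².
For a solid circular section, d ≥ √(4A/π) = 44.44 mm.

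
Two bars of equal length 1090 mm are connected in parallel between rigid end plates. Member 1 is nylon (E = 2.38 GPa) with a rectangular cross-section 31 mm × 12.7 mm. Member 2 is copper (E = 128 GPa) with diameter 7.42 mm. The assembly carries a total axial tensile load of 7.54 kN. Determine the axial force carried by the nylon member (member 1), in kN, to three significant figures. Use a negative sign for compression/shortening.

1.09 kN

A_1 = 393.7 mm².
A_2 = 43.24 mm².
Equal strain + equilibrium ⇒ each member carries load in proportion to AE: A₁E₁ = 937000 N, A₂E₂ = 5535000 N, ΣAE = 6472000 N.
F₁ = P·A₁E₁/ΣAE = 7540·937000/6472000 = 1092 N.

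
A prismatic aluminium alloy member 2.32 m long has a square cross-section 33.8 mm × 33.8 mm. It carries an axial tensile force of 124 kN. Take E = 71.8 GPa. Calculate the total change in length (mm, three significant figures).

3.51 mm

A = 1142 mm².
δ_mech = NL/(AE) = 124000·2320/(1142·71800) = 3.507 mm.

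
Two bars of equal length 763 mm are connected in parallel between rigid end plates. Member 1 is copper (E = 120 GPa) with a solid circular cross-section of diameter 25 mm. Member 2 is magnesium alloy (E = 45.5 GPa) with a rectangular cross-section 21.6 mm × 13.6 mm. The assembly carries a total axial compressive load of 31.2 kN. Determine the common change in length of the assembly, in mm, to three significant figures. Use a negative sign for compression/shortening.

A_1 = 490.9 mm².
A_2 = 293.8 mm².
Equal strain + equilibrium ⇒ each member carries load in proportion to AE: A₁E₁ = 58900000 N, A₂E₂ = 13370000 N, ΣAE = 72270000 N.
δ = PL/ΣAE = -31200·763/72270000 = -0.3294 mm.

-0.329 mm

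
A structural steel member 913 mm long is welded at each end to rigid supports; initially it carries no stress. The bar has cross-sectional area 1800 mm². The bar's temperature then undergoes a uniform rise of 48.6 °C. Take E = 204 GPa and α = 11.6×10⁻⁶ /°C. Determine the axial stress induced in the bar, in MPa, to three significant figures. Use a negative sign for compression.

Free thermal expansion αLΔT = 11.6e-6 · 913 · 48.6 = 0.5147 mm.
The walls impose strain ε = −(0.5147)/913 = -5.6376e-04; σ = Eε = 204000 · -5.6376e-04 = -115 MPa.

-115 MPa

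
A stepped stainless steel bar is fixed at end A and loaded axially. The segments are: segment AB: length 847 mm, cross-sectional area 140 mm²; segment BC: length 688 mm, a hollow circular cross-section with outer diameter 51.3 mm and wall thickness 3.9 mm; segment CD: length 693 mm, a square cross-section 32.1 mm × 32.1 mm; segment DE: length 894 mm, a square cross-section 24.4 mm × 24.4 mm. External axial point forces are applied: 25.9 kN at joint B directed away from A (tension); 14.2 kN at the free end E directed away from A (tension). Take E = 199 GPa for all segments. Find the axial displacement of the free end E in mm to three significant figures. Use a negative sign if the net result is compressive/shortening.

1.46 mm

Internal axial forces (sectioning from the free end, tension +): N_DE = 14.2 kN, N_CD = 14.2 kN, N_BC = 14.2 kN, N_AB = 40.1 kN.
A_BC = 580.8 mm².
A_CD = 1030 mm².
A_DE = 595.4 mm².
δ_AB = 40100·847/(140·199000) = 1.219 mm
δ_BC = 14200·688/(580.8·199000) = 0.08453 mm
δ_CD = 14200·693/(1030·199000) = 0.04799 mm
δ_DE = 14200·894/(595.4·199000) = 0.1072 mm
δ = Σδ_i = 1.459 mm.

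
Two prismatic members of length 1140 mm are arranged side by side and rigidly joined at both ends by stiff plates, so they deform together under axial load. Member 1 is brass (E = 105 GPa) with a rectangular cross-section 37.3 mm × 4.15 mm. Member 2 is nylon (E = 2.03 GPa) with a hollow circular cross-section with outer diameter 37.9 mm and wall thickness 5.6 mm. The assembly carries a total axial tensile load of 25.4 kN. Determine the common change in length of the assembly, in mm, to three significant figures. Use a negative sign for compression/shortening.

1.66 mm

A_1 = 154.8 mm².
A_2 = 568.3 mm².
Equal strain + equilibrium ⇒ each member carries load in proportion to AE: A₁E₁ = 16250000 N, A₂E₂ = 1154000 N, ΣAE = 17410000 N.
δ = PL/ΣAE = 25400·1140/17410000 = 1.663 mm.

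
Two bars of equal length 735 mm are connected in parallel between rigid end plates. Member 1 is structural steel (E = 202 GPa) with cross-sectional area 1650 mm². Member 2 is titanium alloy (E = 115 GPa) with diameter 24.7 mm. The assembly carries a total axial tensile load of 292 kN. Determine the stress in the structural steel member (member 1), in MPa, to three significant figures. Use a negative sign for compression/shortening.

152 MPa

A_2 = 479.2 mm².
Equal strain + equilibrium ⇒ each member carries load in proportion to AE: A₁E₁ = 333300000 N, A₂E₂ = 55100000 N, ΣAE = 388400000 N.
σ₁ = P·E₁/ΣAE = 292000·202000/388400000 = 151.9 MPa.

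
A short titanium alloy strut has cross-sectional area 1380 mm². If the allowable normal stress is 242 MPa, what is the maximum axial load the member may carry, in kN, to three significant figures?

P_max = σ_allow · A = 242 · 1380 = 334000 N = 334 kN.

334 kN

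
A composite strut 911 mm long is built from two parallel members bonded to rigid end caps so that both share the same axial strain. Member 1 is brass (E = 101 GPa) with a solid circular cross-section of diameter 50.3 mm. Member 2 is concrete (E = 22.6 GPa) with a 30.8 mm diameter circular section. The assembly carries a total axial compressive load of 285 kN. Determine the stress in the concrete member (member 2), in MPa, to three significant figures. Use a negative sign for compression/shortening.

-29.6 MPa

A_1 = 1987 mm².
A_2 = 745.1 mm².
Equal strain + equilibrium ⇒ each member carries load in proportion to AE: A₁E₁ = 200700000 N, A₂E₂ = 16840000 N, ΣAE = 217500000 N.
σ₂ = P·E₂/ΣAE = -285000·22600/217500000 = -29.61 MPa.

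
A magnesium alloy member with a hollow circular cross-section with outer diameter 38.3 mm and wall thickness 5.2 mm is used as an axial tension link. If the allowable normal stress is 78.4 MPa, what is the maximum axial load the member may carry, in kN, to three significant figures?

42.4 kN

A = 540.7 mm².
P_max = σ_allow · A = 78.4 · 540.7 = 42390 N = 42.39 kN.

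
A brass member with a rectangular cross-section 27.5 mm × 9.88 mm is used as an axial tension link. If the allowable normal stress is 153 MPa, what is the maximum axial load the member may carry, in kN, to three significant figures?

A = 271.7 mm².
P_max = σ_allow · A = 153 · 271.7 = 41570 N = 41.57 kN.

41.6 kN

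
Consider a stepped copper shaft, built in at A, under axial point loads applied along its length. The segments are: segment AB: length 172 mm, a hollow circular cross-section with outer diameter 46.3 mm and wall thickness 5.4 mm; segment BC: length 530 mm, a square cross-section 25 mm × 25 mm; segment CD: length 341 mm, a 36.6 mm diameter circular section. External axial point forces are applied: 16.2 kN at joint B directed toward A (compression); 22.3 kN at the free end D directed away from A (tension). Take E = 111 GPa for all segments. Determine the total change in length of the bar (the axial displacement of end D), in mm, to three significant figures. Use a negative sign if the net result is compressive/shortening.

Internal axial forces (sectioning from the free end, tension +): N_CD = 22.3 kN, N_BC = 22.3 kN, N_AB = 6.1 kN.
A_AB = 693.9 mm².
A_BC = 625 mm².
A_CD = 1052 mm².
δ_AB = 6100·172/(693.9·111000) = 0.01362 mm
δ_BC = 22300·530/(625·111000) = 0.1704 mm
δ_CD = 22300·341/(1052·111000) = 0.06512 mm
δ = Σδ_i = 0.2491 mm.

0.249 mm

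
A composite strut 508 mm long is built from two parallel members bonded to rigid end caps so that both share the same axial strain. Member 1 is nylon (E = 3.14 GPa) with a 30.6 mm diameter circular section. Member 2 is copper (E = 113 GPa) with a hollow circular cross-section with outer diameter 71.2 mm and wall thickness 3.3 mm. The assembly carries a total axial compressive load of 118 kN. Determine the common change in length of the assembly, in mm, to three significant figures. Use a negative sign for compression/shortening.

-0.732 mm

A_1 = 735.4 mm².
A_2 = 703.9 mm².
Equal strain + equilibrium ⇒ each member carries load in proportion to AE: A₁E₁ = 2309000 N, A₂E₂ = 79540000 N, ΣAE = 81850000 N.
δ = PL/ΣAE = -118000·508/81850000 = -0.7323 mm.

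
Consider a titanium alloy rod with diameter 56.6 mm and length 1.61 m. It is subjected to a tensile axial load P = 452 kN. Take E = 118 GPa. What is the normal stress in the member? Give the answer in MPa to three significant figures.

180 MPa

A = 2516 mm².
σ = N/A = 452000/2516 = 179.6 MPa.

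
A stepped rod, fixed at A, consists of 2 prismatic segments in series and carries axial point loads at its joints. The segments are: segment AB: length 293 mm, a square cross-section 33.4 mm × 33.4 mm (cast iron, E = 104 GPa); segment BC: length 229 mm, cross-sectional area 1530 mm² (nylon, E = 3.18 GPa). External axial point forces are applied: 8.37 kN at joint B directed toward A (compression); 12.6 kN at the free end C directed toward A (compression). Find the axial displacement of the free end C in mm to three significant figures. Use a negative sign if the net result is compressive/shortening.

-0.646 mm

Internal axial forces (sectioning from the free end, tension +): N_BC = -12.6 kN, N_AB = -20.97 kN.
A_AB = 1116 mm².
δ_AB = -20970·293/(1116·104000) = -0.05296 mm
δ_BC = -12600·229/(1530·3180) = -0.593 mm
δ = Σδ_i = -0.646 mm.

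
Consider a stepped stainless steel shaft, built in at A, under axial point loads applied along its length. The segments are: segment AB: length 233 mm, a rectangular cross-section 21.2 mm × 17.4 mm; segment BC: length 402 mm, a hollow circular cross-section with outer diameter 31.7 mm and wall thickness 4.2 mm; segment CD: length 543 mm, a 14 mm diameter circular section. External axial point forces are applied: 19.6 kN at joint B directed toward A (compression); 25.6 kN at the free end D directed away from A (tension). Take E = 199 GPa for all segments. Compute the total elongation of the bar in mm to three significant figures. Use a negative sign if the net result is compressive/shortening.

0.615 mm

Internal axial forces (sectioning from the free end, tension +): N_CD = 25.6 kN, N_BC = 25.6 kN, N_AB = 6 kN.
A_AB = 368.9 mm².
A_BC = 362.9 mm².
A_CD = 153.9 mm².
δ_AB = 6000·233/(368.9·199000) = 0.01904 mm
δ_BC = 25600·402/(362.9·199000) = 0.1425 mm
δ_CD = 25600·543/(153.9·199000) = 0.4538 mm
δ = Σδ_i = 0.6153 mm.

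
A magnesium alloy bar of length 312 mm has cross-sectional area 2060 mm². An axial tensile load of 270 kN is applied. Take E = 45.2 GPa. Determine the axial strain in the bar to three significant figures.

σ = N/A = 131.1 MPa; ε = σ/E = 131.1/45200 = 2.900e-03.

0.00290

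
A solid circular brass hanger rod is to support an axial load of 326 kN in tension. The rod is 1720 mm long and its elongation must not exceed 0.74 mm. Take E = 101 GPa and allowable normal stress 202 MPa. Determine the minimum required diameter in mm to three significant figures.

Required area A ≥ P/σ_allow = 326000/202 = 1614 mm².
For a solid circular section, d ≥ √(4A/π) = 45.33 mm.
Elongation limit: A ≥ PL/(Eδ_allow) = 326000·1720/(101000·0.74) = 7502 mm² ⇒ d ≥ 97.74 mm.
The elongation limit governs.

97.7 mm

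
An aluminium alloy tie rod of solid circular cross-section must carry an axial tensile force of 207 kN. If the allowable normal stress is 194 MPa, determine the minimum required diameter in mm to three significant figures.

Required area A ≥ P/σ_allow = 207000/194 = 1067 mm².
For a solid circular section, d ≥ √(4A/π) = 36.86 mm.

36.9 mm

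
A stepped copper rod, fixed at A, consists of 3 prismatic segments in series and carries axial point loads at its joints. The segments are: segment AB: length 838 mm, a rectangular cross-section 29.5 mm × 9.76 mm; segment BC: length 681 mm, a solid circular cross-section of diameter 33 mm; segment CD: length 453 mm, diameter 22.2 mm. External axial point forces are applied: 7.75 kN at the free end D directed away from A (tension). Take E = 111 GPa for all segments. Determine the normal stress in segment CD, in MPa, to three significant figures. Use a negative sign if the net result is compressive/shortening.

20.0 MPa

Internal axial forces (sectioning from the free end, tension +): N_CD = 7.75 kN, N_BC = 7.75 kN, N_AB = 7.75 kN.
A_CD = 387.1 mm².
σ_CD = N_CD/A_CD = 7750/387.1 = 20.02 MPa.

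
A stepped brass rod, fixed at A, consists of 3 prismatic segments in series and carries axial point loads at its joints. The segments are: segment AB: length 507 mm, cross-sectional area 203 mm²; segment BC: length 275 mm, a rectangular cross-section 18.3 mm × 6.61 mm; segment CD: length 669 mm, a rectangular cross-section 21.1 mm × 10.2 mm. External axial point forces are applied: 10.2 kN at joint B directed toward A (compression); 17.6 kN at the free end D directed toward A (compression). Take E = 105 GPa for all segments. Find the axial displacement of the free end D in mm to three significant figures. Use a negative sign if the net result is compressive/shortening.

-1.56 mm

Internal axial forces (sectioning from the free end, tension +): N_CD = -17.6 kN, N_BC = -17.6 kN, N_AB = -27.8 kN.
A_BC = 121 mm².
A_CD = 215.2 mm².
δ_AB = -27800·507/(203·105000) = -0.6613 mm
δ_BC = -17600·275/(121·105000) = -0.3811 mm
δ_CD = -17600·669/(215.2·105000) = -0.521 mm
δ = Σδ_i = -1.563 mm.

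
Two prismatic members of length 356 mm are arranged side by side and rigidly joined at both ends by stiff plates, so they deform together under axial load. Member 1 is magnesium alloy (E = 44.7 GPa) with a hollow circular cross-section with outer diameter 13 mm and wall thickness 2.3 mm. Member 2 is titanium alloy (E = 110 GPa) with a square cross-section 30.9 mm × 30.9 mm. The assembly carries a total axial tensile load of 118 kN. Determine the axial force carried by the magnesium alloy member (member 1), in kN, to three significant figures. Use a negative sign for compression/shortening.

A_1 = 77.31 mm².
A_2 = 954.8 mm².
Equal strain + equilibrium ⇒ each member carries load in proportion to AE: A₁E₁ = 3456000 N, A₂E₂ = 105000000 N, ΣAE = 108500000 N.
F₁ = P·A₁E₁/ΣAE = 118000·3456000/108500000 = 3759 N.

3.76 kN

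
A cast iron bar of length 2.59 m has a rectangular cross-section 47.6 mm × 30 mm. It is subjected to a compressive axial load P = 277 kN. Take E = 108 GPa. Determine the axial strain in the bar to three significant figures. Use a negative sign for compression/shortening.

A = 1428 mm².
σ = N/A = -194 MPa; ε = σ/E = -194/108000 = -1.796e-03.

-0.00180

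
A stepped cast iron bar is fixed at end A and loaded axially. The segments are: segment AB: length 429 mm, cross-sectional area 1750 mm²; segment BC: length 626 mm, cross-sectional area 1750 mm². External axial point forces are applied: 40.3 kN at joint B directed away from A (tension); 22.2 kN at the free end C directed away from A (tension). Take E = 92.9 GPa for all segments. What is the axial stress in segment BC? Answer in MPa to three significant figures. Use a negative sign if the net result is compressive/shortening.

12.7 MPa

Internal axial forces (sectioning from the free end, tension +): N_BC = 22.2 kN, N_AB = 62.5 kN.
σ_BC = N_BC/A_BC = 22200/1750 = 12.69 MPa.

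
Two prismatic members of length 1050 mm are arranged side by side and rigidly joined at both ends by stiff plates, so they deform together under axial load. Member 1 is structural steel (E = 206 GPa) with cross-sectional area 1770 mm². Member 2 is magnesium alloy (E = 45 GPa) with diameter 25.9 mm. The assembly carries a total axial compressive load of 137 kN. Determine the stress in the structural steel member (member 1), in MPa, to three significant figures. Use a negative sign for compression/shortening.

-72.7 MPa

A_2 = 526.9 mm².
Equal strain + equilibrium ⇒ each member carries load in proportion to AE: A₁E₁ = 364600000 N, A₂E₂ = 23710000 N, ΣAE = 388300000 N.
σ₁ = P·E₁/ΣAE = -137000·206000/388300000 = -72.68 MPa.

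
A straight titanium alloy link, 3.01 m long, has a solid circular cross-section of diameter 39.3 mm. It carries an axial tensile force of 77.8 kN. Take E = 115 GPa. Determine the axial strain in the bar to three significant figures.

A = 1213 mm².
σ = N/A = 64.14 MPa; ε = σ/E = 64.14/115000 = 5.577e-04.

5.58e-04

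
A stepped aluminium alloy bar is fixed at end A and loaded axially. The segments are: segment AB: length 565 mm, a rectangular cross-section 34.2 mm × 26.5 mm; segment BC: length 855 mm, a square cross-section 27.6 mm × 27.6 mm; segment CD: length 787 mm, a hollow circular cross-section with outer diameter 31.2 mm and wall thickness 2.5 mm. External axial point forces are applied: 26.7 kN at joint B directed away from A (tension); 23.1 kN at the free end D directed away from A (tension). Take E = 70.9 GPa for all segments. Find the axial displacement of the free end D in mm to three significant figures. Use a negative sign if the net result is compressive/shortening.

Internal axial forces (sectioning from the free end, tension +): N_CD = 23.1 kN, N_BC = 23.1 kN, N_AB = 49.8 kN.
A_AB = 906.3 mm².
A_BC = 761.8 mm².
A_CD = 225.4 mm².
δ_AB = 49800·565/(906.3·70900) = 0.4379 mm
δ_BC = 23100·855/(761.8·70900) = 0.3657 mm
δ_CD = 23100·787/(225.4·70900) = 1.138 mm
δ = Σδ_i = 1.941 mm.

1.94 mm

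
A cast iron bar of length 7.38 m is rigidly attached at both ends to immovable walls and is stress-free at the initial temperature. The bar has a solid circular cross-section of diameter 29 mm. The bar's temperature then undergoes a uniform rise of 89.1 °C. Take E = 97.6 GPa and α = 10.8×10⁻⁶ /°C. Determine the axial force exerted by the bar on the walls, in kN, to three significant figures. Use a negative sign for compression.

-62.0 kN

Free thermal expansion αLΔT = 10.8e-6 · 7380 · 89.1 = 7.102 mm.
The walls impose strain ε = −(7.102)/7380 = -9.6228e-04; σ = Eε = 97600 · -9.6228e-04 = -93.92 MPa.
Wall reaction R = σ·A = -93.92·660.5 = -62040 N = -62.04 kN.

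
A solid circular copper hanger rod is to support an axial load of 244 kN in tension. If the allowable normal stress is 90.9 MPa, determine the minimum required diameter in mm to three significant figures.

58.5 mm

Required area A ≥ P/σ_allow = 244000/90.9 = 2684 mm².
For a solid circular section, d ≥ √(4A/π) = 58.46 mm.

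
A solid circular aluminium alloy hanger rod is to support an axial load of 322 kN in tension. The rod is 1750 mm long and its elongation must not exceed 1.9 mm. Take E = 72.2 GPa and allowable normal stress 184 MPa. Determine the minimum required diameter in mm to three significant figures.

72.3 mm

Required area A ≥ P/σ_allow = 322000/184 = 1750 mm².
For a solid circular section, d ≥ √(4A/π) = 47.2 mm.
Elongation limit: A ≥ PL/(Eδ_allow) = 322000·1750/(72200·1.9) = 4108 mm² ⇒ d ≥ 72.32 mm.
The elongation limit governs.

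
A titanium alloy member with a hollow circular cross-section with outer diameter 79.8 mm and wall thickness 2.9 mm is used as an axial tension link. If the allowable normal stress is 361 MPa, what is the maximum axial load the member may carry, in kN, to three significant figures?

253 kN

A = 700.6 mm².
P_max = σ_allow · A = 361 · 700.6 = 252900 N = 252.9 kN.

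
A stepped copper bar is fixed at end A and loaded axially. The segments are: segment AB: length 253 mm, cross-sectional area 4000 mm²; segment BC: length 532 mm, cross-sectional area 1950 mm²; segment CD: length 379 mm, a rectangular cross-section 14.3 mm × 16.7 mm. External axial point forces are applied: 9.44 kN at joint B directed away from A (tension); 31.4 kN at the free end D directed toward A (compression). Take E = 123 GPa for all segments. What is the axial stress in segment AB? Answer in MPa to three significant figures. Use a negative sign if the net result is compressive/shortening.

-5.49 MPa

Internal axial forces (sectioning from the free end, tension +): N_CD = -31.4 kN, N_BC = -31.4 kN, N_AB = -21.96 kN.
σ_AB = N_AB/A_AB = -21960/4000 = -5.49 MPa.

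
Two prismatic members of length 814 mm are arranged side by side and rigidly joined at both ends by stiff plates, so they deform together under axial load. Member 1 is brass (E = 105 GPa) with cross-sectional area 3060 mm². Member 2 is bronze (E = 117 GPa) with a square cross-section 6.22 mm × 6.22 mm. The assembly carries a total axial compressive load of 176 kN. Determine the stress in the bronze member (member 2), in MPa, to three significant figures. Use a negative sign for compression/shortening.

-63.2 MPa

A_2 = 38.69 mm².
Equal strain + equilibrium ⇒ each member carries load in proportion to AE: A₁E₁ = 321300000 N, A₂E₂ = 4527000 N, ΣAE = 325800000 N.
σ₂ = P·E₂/ΣAE = -176000·117000/325800000 = -63.2 MPa.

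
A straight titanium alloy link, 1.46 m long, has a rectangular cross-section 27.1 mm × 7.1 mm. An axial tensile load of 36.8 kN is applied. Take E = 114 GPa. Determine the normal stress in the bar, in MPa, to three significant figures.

191 MPa

A = 192.4 mm².
σ = N/A = 36800/192.4 = 191.3 MPa.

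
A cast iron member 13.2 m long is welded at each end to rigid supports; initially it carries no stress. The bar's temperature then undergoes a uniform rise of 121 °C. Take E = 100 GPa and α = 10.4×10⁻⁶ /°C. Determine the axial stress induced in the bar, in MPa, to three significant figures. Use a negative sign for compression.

-126 MPa

Free thermal expansion αLΔT = 10.4e-6 · 13200 · 121 = 16.61 mm.
The walls impose strain ε = −(16.61)/13200 = -1.2584e-03; σ = Eε = 100000 · -1.2584e-03 = -125.8 MPa.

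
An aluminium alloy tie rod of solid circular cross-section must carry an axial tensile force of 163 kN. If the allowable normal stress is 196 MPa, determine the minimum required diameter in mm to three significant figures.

Required area A ≥ P/σ_allow = 163000/196 = 831.6 mm².
For a solid circular section, d ≥ √(4A/π) = 32.54 mm.

32.5 mm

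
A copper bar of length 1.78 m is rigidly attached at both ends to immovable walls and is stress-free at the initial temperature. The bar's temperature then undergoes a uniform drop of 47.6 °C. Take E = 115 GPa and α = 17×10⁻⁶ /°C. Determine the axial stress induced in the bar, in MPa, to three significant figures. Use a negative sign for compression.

Free thermal expansion αLΔT = 17e-6 · 1780 · -47.6 = -1.44 mm.
The walls impose strain ε = −(-1.44)/1780 = 8.0920e-04; σ = Eε = 115000 · 8.0920e-04 = 93.06 MPa.

93.1 MPa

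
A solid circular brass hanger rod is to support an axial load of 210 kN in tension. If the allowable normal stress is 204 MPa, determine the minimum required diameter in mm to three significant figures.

36.2 mm

Required area A ≥ P/σ_allow = 210000/204 = 1029 mm².
For a solid circular section, d ≥ √(4A/π) = 36.2 mm.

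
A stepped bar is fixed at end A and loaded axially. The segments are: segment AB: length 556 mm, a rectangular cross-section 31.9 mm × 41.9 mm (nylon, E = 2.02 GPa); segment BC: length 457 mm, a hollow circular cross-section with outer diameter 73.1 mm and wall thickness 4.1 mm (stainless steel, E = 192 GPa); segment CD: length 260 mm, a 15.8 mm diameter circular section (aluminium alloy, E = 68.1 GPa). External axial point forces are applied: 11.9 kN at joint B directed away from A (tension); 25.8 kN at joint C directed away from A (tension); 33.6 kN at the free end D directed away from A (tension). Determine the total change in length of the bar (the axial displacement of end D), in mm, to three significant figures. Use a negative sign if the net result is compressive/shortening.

15.5 mm

Internal axial forces (sectioning from the free end, tension +): N_CD = 33.6 kN, N_BC = 59.4 kN, N_AB = 71.3 kN.
A_AB = 1337 mm².
A_BC = 888.8 mm².
A_CD = 196.1 mm².
δ_AB = 71300·556/(1337·2020) = 14.68 mm
δ_BC = 59400·457/(888.8·192000) = 0.1591 mm
δ_CD = 33600·260/(196.1·68100) = 0.6543 mm
δ = Σδ_i = 15.5 mm.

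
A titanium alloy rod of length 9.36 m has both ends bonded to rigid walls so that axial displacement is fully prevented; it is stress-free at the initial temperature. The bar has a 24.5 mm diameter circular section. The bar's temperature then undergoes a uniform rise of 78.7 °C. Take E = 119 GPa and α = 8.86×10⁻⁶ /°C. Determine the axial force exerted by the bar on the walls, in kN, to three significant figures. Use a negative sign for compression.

Free thermal expansion αLΔT = 8.86e-6 · 9360 · 78.7 = 6.527 mm.
The walls impose strain ε = −(6.527)/9360 = -6.9728e-04; σ = Eε = 119000 · -6.9728e-04 = -82.98 MPa.
Wall reaction R = σ·A = -82.98·471.4 = -39120 N = -39.12 kN.

-39.1 kN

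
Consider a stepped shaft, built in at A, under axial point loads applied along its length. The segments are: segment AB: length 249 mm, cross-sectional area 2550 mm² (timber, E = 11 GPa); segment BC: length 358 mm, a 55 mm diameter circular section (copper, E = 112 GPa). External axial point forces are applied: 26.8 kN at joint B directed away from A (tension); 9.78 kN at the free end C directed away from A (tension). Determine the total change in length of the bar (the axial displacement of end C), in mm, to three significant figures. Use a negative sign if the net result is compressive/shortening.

0.338 mm

Internal axial forces (sectioning from the free end, tension +): N_BC = 9.78 kN, N_AB = 36.58 kN.
A_BC = 2376 mm².
δ_AB = 36580·249/(2550·11000) = 0.3247 mm
δ_BC = 9780·358/(2376·112000) = 0.01316 mm
δ = Σδ_i = 0.3379 mm.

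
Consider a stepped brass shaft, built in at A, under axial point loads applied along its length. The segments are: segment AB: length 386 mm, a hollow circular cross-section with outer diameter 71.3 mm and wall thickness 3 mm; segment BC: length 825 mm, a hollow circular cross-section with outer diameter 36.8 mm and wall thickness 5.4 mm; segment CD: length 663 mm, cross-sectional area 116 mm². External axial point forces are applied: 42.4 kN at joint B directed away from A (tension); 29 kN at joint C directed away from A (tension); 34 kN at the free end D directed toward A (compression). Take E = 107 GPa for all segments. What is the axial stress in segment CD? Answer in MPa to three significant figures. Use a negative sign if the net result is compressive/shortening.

Internal axial forces (sectioning from the free end, tension +): N_CD = -34 kN, N_BC = -5 kN, N_AB = 37.4 kN.
σ_CD = N_CD/A_CD = -34000/116 = -293.1 MPa.

-293 MPa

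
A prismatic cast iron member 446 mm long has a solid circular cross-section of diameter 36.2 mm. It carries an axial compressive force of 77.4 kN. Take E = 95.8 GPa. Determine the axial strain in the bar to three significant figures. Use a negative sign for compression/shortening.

-7.85e-04

A = 1029 mm².
σ = N/A = -75.2 MPa; ε = σ/E = -75.2/95800 = -7.850e-04.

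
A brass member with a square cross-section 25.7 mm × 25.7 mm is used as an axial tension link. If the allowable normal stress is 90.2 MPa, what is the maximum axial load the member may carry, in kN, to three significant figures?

A = 660.5 mm².
P_max = σ_allow · A = 90.2 · 660.5 = 59580 N = 59.58 kN.

59.6 kN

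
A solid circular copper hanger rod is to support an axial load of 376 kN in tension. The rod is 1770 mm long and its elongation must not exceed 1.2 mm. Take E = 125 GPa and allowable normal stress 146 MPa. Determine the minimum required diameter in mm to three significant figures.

75.2 mm

Required area A ≥ P/σ_allow = 376000/146 = 2575 mm².
For a solid circular section, d ≥ √(4A/π) = 57.26 mm.
Elongation limit: A ≥ PL/(Eδ_allow) = 376000·1770/(125000·1.2) = 4437 mm² ⇒ d ≥ 75.16 mm.
The elongation limit governs.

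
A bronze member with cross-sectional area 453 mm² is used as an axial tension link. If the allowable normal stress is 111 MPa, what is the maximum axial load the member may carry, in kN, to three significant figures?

P_max = σ_allow · A = 111 · 453 = 50280 N = 50.28 kN.

50.3 kN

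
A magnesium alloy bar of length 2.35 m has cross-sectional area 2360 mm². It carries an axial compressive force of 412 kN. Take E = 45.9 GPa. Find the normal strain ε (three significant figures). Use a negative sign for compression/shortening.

σ = N/A = -174.6 MPa; ε = σ/E = -174.6/45900 = -3.803e-03.

-0.00380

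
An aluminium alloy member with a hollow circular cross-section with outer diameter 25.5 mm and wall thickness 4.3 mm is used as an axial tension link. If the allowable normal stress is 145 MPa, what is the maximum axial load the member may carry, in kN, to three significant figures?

41.5 kN

A = 286.4 mm².
P_max = σ_allow · A = 145 · 286.4 = 41530 N = 41.53 kN.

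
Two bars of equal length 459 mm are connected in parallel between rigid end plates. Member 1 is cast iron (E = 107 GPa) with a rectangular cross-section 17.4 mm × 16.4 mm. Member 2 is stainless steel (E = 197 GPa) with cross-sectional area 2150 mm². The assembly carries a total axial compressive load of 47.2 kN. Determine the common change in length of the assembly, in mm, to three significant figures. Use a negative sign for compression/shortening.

A_1 = 285.4 mm².
Equal strain + equilibrium ⇒ each member carries load in proportion to AE: A₁E₁ = 30530000 N, A₂E₂ = 423600000 N, ΣAE = 454100000 N.
δ = PL/ΣAE = -47200·459/454100000 = -0.04771 mm.

-0.0477 mm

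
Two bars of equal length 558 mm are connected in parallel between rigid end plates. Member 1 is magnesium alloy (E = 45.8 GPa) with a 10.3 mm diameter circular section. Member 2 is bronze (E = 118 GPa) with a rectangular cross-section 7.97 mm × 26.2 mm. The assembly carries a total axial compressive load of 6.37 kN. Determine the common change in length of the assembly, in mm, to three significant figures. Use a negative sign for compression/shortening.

-0.125 mm

A_1 = 83.32 mm².
A_2 = 208.8 mm².
Equal strain + equilibrium ⇒ each member carries load in proportion to AE: A₁E₁ = 3816000 N, A₂E₂ = 24640000 N, ΣAE = 28460000 N.
δ = PL/ΣAE = -6370·558/28460000 = -0.1249 mm.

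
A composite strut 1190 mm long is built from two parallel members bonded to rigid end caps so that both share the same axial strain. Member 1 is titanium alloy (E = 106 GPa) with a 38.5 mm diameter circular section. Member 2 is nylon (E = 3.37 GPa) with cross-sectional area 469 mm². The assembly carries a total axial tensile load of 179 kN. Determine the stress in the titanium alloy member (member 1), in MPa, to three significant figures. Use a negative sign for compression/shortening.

152 MPa

A_1 = 1164 mm².
Equal strain + equilibrium ⇒ each member carries load in proportion to AE: A₁E₁ = 123400000 N, A₂E₂ = 1581000 N, ΣAE = 125000000 N.
σ₁ = P·E₁/ΣAE = 179000·106000/125000000 = 151.8 MPa.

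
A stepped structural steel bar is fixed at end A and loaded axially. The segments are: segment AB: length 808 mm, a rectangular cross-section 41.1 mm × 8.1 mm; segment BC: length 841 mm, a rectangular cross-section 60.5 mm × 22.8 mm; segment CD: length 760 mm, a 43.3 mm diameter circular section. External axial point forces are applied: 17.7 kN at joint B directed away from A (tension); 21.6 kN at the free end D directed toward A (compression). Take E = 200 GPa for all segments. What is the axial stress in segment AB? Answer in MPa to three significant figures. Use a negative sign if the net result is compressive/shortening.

Internal axial forces (sectioning from the free end, tension +): N_CD = -21.6 kN, N_BC = -21.6 kN, N_AB = -3.9 kN.
A_AB = 332.9 mm².
σ_AB = N_AB/A_AB = -3900/332.9 = -11.71 MPa.

-11.7 MPa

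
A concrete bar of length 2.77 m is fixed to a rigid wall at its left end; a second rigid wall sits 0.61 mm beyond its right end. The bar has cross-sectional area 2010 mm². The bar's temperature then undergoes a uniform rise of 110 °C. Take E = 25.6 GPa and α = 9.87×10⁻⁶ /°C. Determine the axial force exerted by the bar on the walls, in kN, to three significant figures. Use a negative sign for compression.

-44.5 kN

Free thermal expansion αLΔT = 9.87e-6 · 2770 · 110 = 3.007 mm.
The walls engage after the gap closes; constrained expansion = 3.007 − 0.61 = 2.397 mm.
The walls impose strain ε = −(2.397)/2770 = -8.6548e-04; σ = Eε = 25600 · -8.6548e-04 = -22.16 MPa.
Wall reaction R = σ·A = -22.16·2010 = -44530 N = -44.53 kN.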